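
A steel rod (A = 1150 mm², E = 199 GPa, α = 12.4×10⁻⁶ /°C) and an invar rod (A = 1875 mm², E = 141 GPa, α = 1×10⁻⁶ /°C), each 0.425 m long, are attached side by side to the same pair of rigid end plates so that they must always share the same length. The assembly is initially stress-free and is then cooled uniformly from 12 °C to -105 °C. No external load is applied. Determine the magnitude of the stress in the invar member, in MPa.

σ ≈ 87.3 MPa (compressive)

Both members must finish at the same length. With the larger α, the steel tends to over-contract; the plates restrain it, putting the steel in tension and the invar in compression. With no external load the two internal forces are equal and opposite, magnitude P.
Setting the final lengths equal and cancelling L: (α₁ − α₂)ΔT = P/(A₁E₁) + P/(A₂E₂).
|α₁ − α₂|·ΔT = 11.4×10⁻⁶ × 117 = 0.001334.
1/(A₁E₁) + 1/(A₂E₂) = 1/(1150×199×10³) + 1/(1875×141×10³) = 8.152×10⁻⁹ N⁻¹.
P = 0.001334 / 8.152×10⁻⁹ = 163600 N = 163.6 kN.
σ_{invar} = P/A₂ = 163600/1875 = 87.26 MPa, compressive.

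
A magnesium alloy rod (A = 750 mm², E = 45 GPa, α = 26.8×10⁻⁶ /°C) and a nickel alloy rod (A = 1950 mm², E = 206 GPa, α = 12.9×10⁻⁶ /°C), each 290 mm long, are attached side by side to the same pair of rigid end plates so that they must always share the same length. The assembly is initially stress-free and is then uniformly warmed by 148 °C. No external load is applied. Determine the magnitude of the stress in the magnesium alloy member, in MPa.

σ ≈ 85.4 MPa (compressive)

Equilibrium of a rigid end plate with no external load gives equal and opposite internal forces ±P in the two members. Since α_{magnesium alloy} > α_{nickel alloy}, heating drives the magnesium alloy into compression and the nickel alloy into tension.
Setting the final lengths equal and cancelling L: (α₁ − α₂)ΔT = P/(A₁E₁) + P/(A₂E₂).
|α₁ − α₂|·ΔT = 13.9×10⁻⁶ × 148 = 0.002057.
1/(A₁E₁) + 1/(A₂E₂) = 1/(750×45×10³) + 1/(1950×206×10³) = 3.212×10⁻⁸ N⁻¹.
So P = 0.002057 / 3.212×10⁻⁸ = 64.05 kN.
σ_{magnesium alloy} = P/A₁ = 64050/750 = 85.4 MPa, compressive.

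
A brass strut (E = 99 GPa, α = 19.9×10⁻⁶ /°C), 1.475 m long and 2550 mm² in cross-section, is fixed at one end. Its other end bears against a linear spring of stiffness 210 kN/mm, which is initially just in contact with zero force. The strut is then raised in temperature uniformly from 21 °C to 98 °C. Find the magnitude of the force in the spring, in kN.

P ≈ 213 kN

Free thermal expansion: δ_free = αΔT L = 19.9×10⁻⁶ × 77 × 1475 = 2.26 mm.
With a force P in the spring, the elastic change of the strut is PL/(AE) and that of the spring is P/k; compatibility requires their sum to equal δ_free.
So P = δ_free / [L/(AE) + 1/k] = 2.26 / [ 1475/(2550×99×10³) + 1/(210×10³) ].
P = 2.26 / 1.06×10⁻⁵ = 213100 N.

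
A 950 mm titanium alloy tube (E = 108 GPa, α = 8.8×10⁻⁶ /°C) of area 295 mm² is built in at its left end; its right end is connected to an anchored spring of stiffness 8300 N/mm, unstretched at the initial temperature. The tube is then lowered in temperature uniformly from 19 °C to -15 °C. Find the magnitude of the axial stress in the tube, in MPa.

If the spring were absent the tube would shorten by αΔT L = 8.8×10⁻⁶ × 34 × 950 = 0.2842 mm.
Let P be the tensile force in the spring. The tube extends elastically by PL/(AE) and the spring stretches by P/k; together these equal δ_free.
So P = δ_free / [L/(AE) + 1/k] = 0.2842 / [ 950/(295×108×10³) + 1/(8300) ].
P = 0.2842 / 0.0001503 = 1891 N.
σ = P/A = 1891/295 = 6.411 MPa.

σ ≈ 6.41 MPa (tensile)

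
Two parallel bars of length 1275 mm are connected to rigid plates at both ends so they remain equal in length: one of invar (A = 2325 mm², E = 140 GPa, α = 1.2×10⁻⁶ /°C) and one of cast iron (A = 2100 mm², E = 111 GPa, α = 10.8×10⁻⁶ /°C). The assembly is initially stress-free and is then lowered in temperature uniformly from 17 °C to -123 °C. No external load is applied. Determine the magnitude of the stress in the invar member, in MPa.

σ ≈ 78.5 MPa (compressive)

Both members must finish at the same length. With the larger α, the cast iron tends to over-contract; the plates restrain it, putting the cast iron in tension and the invar in compression. With no external load the two internal forces are equal and opposite, magnitude P.
Setting the final lengths equal and cancelling L: (α₁ − α₂)ΔT = P/(A₁E₁) + P/(A₂E₂).
|α₁ − α₂|·ΔT = 9.6×10⁻⁶ × 140 = 0.001344.
1/(A₁E₁) + 1/(A₂E₂) = 1/(2325×140×10³) + 1/(2100×111×10³) = 7.362×10⁻⁹ N⁻¹.
So P = 0.001344 / 7.362×10⁻⁹ = 182.6 kN.
σ_{invar} = P/A₁ = 182600/2325 = 78.52 MPa, compressive.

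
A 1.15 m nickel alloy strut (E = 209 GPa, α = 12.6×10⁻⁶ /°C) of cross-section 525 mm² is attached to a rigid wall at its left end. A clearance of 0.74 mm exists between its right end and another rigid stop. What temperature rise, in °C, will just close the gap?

ΔT ≈ 51.1 °C

Contact occurs when the free expansion equals the gap: αΔT L = 0.74 mm.
ΔT = 0.74 / (12.6×10⁻⁶ × 1150) = 51.07 °C.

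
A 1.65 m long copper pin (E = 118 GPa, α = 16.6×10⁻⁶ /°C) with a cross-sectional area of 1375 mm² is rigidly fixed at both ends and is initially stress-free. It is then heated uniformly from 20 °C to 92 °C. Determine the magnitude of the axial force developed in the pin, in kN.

P ≈ 194 kN (compressive)

The ends cannot move, so σ = EαΔT = 118×10³ × 16.6×10⁻⁶ × 72 = 141 MPa.
Then P = σA = 141 × 1375 mm² = 193.9 kN, compressive.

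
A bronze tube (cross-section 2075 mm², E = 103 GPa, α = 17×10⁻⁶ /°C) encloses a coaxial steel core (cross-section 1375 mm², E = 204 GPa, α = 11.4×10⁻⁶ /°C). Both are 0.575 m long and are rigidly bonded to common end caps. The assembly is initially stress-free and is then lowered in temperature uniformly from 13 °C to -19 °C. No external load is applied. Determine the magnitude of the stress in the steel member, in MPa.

σ ≈ 15.8 MPa (compressive)

Both members must finish at the same length. With the larger α, the bronze tends to over-contract; the plates restrain it, putting the bronze in tension and the steel in compression. With no external load the two internal forces are equal and opposite, magnitude P.
Equating the net (thermal + elastic) strains gives |α₁ − α₂|·ΔT = P·[1/(A₁E₁) + 1/(A₂E₂)].
|α₁ − α₂|·ΔT = 5.6×10⁻⁶ × 32 = 0.0001792.
1/(A₁E₁) + 1/(A₂E₂) = 1/(2075×103×10³) + 1/(1375×204×10³) = 8.244×10⁻⁹ N⁻¹.
So P = 0.0001792 / 8.244×10⁻⁹ = 21.74 kN.
σ_{steel} = P/A₂ = 21740/1375 = 15.81 MPa, compressive.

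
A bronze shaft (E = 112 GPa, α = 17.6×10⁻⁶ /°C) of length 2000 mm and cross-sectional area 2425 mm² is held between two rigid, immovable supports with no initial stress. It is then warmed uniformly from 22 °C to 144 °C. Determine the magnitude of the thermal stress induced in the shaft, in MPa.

σ ≈ 240 MPa (compressive)

The supports are rigid, so the total axial strain is zero. The restrained thermal strain is ε = αΔT = 17.6×10⁻⁶ × 122 = 2147.2×10⁻⁶.
The stress required to suppress this strain is σ = Eε = 112×10³ × 2147.2×10⁻⁶ = 240.5 MPa, compressive since the shaft is trying to expand.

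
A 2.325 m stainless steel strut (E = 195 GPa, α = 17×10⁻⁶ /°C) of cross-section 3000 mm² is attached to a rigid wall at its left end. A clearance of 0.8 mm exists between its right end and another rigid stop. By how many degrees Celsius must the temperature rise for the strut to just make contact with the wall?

ΔT ≈ 20.2 °C

Contact occurs when the free expansion equals the gap: αΔT L = 0.8 mm.
ΔT = 0.8 / (17×10⁻⁶ × 2325) = 20.24 °C.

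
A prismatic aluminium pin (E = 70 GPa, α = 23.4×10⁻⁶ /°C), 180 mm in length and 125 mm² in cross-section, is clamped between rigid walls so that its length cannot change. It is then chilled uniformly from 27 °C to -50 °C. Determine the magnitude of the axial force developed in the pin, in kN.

The ends cannot move, so σ = EαΔT = 70×10³ × 23.4×10⁻⁶ × 77 = 126.1 MPa.
Axial force P = σA = 126.1 × 125 = 15770 N = 15.77 kN, tensile.

P ≈ 15.8 kN (tensile)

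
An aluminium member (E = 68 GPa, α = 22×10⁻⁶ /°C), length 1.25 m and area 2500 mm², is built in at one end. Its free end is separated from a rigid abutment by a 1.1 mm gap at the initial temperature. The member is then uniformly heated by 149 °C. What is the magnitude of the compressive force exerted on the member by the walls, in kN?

P ≈ 408 kN

Free thermal elongation = αΔT L = 22×10⁻⁶ × 149 × 1250 = 4.098 mm.
This exceeds the 1.1 mm gap, so the wall pushes back. The portion of expansion that must be recovered elastically is δ_free − gap = 4.098 − 1.1 = 2.998 mm.
Compatibility: PL/(AE) = 2.998 mm, so σ = P/A = E × (2.998/1250) = 163.1 MPa.
P = σA = 163.1 × 2500 = 407.7 kN.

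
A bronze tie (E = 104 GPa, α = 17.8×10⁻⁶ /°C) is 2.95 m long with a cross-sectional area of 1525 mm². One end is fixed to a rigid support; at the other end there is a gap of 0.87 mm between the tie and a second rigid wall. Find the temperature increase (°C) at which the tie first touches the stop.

ΔT ≈ 16.6 °C

The gap closes when αΔT L = 0.87 mm, since the tie is still unstressed at that instant.
So ΔT = g/(αL) = 0.87/(17.8×10⁻⁶ × 2950) = 16.57 °C.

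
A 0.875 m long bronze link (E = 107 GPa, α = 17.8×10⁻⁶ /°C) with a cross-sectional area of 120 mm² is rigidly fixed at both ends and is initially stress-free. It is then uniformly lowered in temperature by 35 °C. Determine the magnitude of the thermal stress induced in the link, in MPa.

σ ≈ 66.7 MPa (tensile)

The supports are rigid, so the total axial strain is zero. The restrained thermal strain is ε = αΔT = 17.8×10⁻⁶ × 35 = 623×10⁻⁶.
The stress required to suppress this strain is σ = Eε = 107×10³ × 623×10⁻⁶ = 66.66 MPa, tensile since the link is trying to contract.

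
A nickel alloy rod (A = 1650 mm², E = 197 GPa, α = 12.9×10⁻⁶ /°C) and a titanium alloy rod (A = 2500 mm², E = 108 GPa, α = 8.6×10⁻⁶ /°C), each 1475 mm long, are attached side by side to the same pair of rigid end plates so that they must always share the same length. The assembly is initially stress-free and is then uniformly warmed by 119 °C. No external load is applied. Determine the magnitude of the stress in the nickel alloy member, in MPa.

σ ≈ 45.7 MPa (compressive)

Both members must finish at the same length. With the larger α, the nickel alloy tends to over-expand; the plates restrain it, putting the nickel alloy in compression and the titanium alloy in tension. With no external load the two internal forces are equal and opposite, magnitude P.
Setting the final lengths equal and cancelling L: (α₁ − α₂)ΔT = P/(A₁E₁) + P/(A₂E₂).
|α₁ − α₂|·ΔT = 4.3×10⁻⁶ × 119 = 0.0005117.
1/(A₁E₁) + 1/(A₂E₂) = 1/(1650×197×10³) + 1/(2500×108×10³) = 6.78×10⁻⁹ N⁻¹.
P = 0.0005117 / 6.78×10⁻⁹ = 75470 N = 75.47 kN.
σ_{nickel alloy} = P/A₁ = 75470/1650 = 45.74 MPa, compressive.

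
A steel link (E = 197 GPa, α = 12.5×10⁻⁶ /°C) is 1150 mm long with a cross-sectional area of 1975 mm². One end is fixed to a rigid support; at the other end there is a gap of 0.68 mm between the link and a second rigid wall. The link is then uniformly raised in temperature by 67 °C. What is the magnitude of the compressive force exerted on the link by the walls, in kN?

P ≈ 95.8 kN

Unrestrained expansion: δ_free = αΔT L = 12.5×10⁻⁶ × 67 × 1150 = 0.9631 mm.
After closing the 0.68 mm clearance, 0.9631 − 0.68 = 0.2831 mm of expansion remains to be suppressed by the wall.
Compatibility: PL/(AE) = 0.2831 mm, so σ = P/A = E × (0.2831/1150) = 48.5 MPa.
P = σA = 48.5 × 1975 = 95.79 kN.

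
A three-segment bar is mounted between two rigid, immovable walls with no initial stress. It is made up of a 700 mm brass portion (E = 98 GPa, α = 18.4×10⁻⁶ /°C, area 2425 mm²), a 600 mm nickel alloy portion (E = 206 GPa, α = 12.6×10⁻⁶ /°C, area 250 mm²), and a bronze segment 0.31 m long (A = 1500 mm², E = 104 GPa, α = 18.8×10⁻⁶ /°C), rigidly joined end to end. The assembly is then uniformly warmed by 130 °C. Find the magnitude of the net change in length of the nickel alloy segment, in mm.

|ΔL| ≈ 1.42 mm

With the walls removed the bar would change length by δ_free = Σ αᵢΔT Lᵢ = 18.4×10⁻⁶×130×700 + 12.6×10⁻⁶×130×600 + 18.8×10⁻⁶×130×310 = 3.415 mm.
The rigid supports impose zero overall length change; the single axial force P common to all segments must satisfy P Σ Lᵢ/(AᵢEᵢ) = δ_free.
The series flexibility is Σ Lᵢ/(AᵢEᵢ) = 700/(2425×98×10³) + 600/(250×206×10³) + 310/(1500×104×10³) = 1.658×10⁻⁵ mm/N.
So P = 3.415 / 1.658×10⁻⁵ = 205.9 kN, compressive.
For the nickel alloy segment, free thermal change = 12.6×10⁻⁶×130×600 = 0.9828 mm and elastic change from P = 205900×600/(250×206×10³) = 2.399 mm; these oppose, so the net change is 1.42 mm (segment shortens).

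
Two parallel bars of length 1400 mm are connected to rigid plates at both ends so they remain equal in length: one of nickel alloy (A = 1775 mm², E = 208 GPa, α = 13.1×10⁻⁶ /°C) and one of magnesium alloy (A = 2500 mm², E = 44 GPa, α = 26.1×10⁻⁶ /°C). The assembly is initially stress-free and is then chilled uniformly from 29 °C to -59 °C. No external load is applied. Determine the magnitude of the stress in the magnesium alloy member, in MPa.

The magnesium alloy has the larger α, so on cooling it would change length more than the nickel alloy if both were free. The rigid plates force a common final length, so the magnesium alloy is put into tension and the nickel alloy into compression, with equal and opposite forces P (no external load).
Equating the net (thermal + elastic) strains gives |α₁ − α₂|·ΔT = P·[1/(A₁E₁) + 1/(A₂E₂)].
|α₁ − α₂|·ΔT = 13×10⁻⁶ × 88 = 0.001144.
1/(A₁E₁) + 1/(A₂E₂) = 1/(1775×208×10³) + 1/(2500×44×10³) = 1.18×10⁻⁸ N⁻¹.
P = 0.001144 / 1.18×10⁻⁸ = 96950 N = 96.95 kN.
σ_{magnesium alloy} = P/A₂ = 96950/2500 = 38.78 MPa, tensile.

σ ≈ 38.8 MPa (tensile)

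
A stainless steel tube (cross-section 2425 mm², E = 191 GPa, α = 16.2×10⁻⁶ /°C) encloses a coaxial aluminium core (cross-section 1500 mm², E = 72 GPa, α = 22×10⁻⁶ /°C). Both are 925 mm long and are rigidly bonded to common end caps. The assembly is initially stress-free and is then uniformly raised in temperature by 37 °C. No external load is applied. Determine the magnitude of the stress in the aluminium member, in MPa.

Both members must finish at the same length. With the larger α, the aluminium tends to over-expand; the plates restrain it, putting the aluminium in compression and the stainless steel in tension. With no external load the two internal forces are equal and opposite, magnitude P.
Setting the final lengths equal and cancelling L: (α₁ − α₂)ΔT = P/(A₁E₁) + P/(A₂E₂).
|α₁ − α₂|·ΔT = 5.8×10⁻⁶ × 37 = 0.0002146.
1/(A₁E₁) + 1/(A₂E₂) = 1/(2425×191×10³) + 1/(1500×72×10³) = 1.142×10⁻⁸ N⁻¹.
P = 0.0002146 / 1.142×10⁻⁸ = 18790 N = 18.79 kN.
σ_{aluminium} = P/A₂ = 18790/1500 = 12.53 MPa, compressive.

σ ≈ 12.5 MPa (compressive)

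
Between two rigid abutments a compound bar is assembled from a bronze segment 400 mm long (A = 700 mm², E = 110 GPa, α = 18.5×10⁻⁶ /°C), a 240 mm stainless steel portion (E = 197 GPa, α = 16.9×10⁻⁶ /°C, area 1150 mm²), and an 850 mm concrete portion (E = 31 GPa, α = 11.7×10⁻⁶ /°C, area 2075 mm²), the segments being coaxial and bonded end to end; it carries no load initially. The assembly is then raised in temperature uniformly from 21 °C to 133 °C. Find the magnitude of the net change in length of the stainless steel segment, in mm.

|ΔL| ≈ 0.324 mm

Free thermal expansion of the whole bar: Σ αᵢΔT Lᵢ = 18.5×10⁻⁶×112×400 + 16.9×10⁻⁶×112×240 + 11.7×10⁻⁶×112×850 = 2.397 mm.
Since the ends are fixed, an axial force P builds up, equal in every segment, with P · Σ Lᵢ/(AᵢEᵢ) = δ_free.
Σ Lᵢ/(AᵢEᵢ) = 400/(700×110×10³) + 240/(1150×197×10³) + 850/(2075×31×10³) = 1.947×10⁻⁵ mm/N.
Hence P = δ_free / Σ(L/AE) = 2.397/1.947×10⁻⁵ = 123.1 kN (compressive).
For the stainless steel segment, free thermal change = 16.9×10⁻⁶×112×240 = 0.4543 mm and elastic change from P = 123100×240/(1150×197×10³) = 0.1304 mm; these oppose, so the net change is 0.324 mm (segment lengthens).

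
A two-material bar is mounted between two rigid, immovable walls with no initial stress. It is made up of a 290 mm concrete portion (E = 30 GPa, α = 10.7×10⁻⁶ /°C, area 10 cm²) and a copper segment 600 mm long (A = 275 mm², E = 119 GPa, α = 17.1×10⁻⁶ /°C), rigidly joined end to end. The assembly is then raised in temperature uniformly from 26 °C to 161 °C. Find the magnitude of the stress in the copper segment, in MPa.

σ ≈ 234 MPa (compressive)

With the walls removed the bar would change length by δ_free = Σ αᵢΔT Lᵢ = 10.7×10⁻⁶×135×290 + 17.1×10⁻⁶×135×600 = 1.804 mm.
Since the ends are fixed, an axial force P builds up, equal in every segment, with P · Σ Lᵢ/(AᵢEᵢ) = δ_free.
The series flexibility is Σ Lᵢ/(AᵢEᵢ) = 290/(1000×30×10³) + 600/(275×119×10³) = 2.8×10⁻⁵ mm/N.
P = 1.804 / 2.8×10⁻⁵ = 64430 N = 64.43 kN, compressive.
σ_{copper} = P / A = 64430 / 275 = 234.3 MPa.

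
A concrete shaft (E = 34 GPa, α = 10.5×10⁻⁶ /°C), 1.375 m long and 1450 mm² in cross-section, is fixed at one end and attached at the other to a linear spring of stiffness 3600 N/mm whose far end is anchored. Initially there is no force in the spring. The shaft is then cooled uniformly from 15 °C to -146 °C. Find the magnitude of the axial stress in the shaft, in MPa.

σ ≈ 5.24 MPa (tensile)

The unrestrained thermal change is αΔT L = 10.5×10⁻⁶ × 161 × 1375 = 2.324 mm.
With a force P in the spring, the elastic change of the shaft is PL/(AE) and that of the spring is P/k; compatibility requires their sum to equal δ_free.
P [ L/(AE) + 1/k ] = δ_free → P [ 1375/(1450×34×10³) + 1/(3600) ] = 2.324.
P = 2.324 / 0.0003057 = 7604 N.
σ = P/A = 7604/1450 = 5.244 MPa.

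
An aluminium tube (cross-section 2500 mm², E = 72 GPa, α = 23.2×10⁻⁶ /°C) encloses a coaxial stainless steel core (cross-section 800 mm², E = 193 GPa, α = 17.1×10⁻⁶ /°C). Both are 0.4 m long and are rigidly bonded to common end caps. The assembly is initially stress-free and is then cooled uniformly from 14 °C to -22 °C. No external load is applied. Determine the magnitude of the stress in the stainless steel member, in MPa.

The aluminium has the larger α, so on cooling it would change length more than the stainless steel if both were free. The rigid plates force a common final length, so the aluminium is put into tension and the stainless steel into compression, with equal and opposite forces P (no external load).
Setting the final lengths equal and cancelling L: (α₁ − α₂)ΔT = P/(A₁E₁) + P/(A₂E₂).
|α₁ − α₂|·ΔT = 6.1×10⁻⁶ × 36 = 0.0002196.
1/(A₁E₁) + 1/(A₂E₂) = 1/(2500×72×10³) + 1/(800×193×10³) = 1.203×10⁻⁸ N⁻¹.
P = 0.0002196 / 1.203×10⁻⁸ = 18250 N = 18.25 kN.
σ_{stainless steel} = P/A₂ = 18250/800 = 22.81 MPa, compressive.

σ ≈ 22.8 MPa (compressive)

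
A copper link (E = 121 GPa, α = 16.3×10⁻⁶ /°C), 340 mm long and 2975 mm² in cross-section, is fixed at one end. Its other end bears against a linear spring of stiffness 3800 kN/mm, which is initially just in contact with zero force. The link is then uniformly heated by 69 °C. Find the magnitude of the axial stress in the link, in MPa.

σ ≈ 106 MPa (compressive)

The unrestrained thermal change is αΔT L = 16.3×10⁻⁶ × 69 × 340 = 0.3824 mm.
With a force P in the spring, the elastic change of the link is PL/(AE) and that of the spring is P/k; compatibility requires their sum to equal δ_free.
So P = δ_free / [L/(AE) + 1/k] = 0.3824 / [ 340/(2975×121×10³) + 1/(3800×10³) ].
P = 0.3824 / 1.208×10⁻⁶ = 316600 N.
σ = P/A = 316600/2975 = 106.4 MPa.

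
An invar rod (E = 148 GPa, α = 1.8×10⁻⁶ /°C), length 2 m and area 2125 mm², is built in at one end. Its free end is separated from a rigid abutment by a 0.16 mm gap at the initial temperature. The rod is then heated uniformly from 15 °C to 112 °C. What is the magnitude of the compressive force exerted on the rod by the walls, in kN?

P ≈ 29.8 kN

Free thermal elongation = αΔT L = 1.8×10⁻⁶ × 97 × 2000 = 0.3492 mm.
The gap closes (δ_free > 0.16 mm) and the wall then resists a further 0.3492 − 0.16 = 0.1892 mm of expansion.
Compatibility: PL/(AE) = 0.1892 mm, so σ = P/A = E × (0.1892/2000) = 14 MPa.
Force on the wall = σA = 14 × 2125 mm² = 29.75 kN.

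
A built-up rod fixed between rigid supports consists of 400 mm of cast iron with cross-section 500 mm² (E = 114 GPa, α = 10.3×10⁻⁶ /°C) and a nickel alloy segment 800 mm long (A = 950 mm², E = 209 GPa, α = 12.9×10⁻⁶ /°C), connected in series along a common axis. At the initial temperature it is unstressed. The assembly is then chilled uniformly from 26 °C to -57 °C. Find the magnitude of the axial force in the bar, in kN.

P ≈ 108 kN (tensile)

If the supports were absent, the total length change would be Σ αᵢΔT Lᵢ = 10.3×10⁻⁶×83×400 + 12.9×10⁻⁶×83×800 = 1.199 mm.
The walls prevent any net length change, so an axial force P (same in every segment) develops. Compatibility: P · Σ Lᵢ/(AᵢEᵢ) = δ_free.
The series flexibility is Σ Lᵢ/(AᵢEᵢ) = 400/(500×114×10³) + 800/(950×209×10³) = 1.105×10⁻⁵ mm/N.
So P = 1.199 / 1.105×10⁻⁵ = 108.5 kN, tensile.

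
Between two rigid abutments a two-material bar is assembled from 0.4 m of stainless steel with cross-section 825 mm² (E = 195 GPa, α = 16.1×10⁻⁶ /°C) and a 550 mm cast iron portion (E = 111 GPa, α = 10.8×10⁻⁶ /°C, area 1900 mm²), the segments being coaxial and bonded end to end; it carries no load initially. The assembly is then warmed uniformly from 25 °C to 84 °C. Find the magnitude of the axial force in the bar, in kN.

Free thermal expansion of the whole bar: Σ αᵢΔT Lᵢ = 16.1×10⁻⁶×59×400 + 10.8×10⁻⁶×59×550 = 0.7304 mm.
The walls prevent any net length change, so an axial force P (same in every segment) develops. Compatibility: P · Σ Lᵢ/(AᵢEᵢ) = δ_free.
The series flexibility is Σ Lᵢ/(AᵢEᵢ) = 400/(825×195×10³) + 550/(1900×111×10³) = 5.094×10⁻⁶ mm/N.
So P = 0.7304 / 5.094×10⁻⁶ = 143.4 kN, compressive.

P ≈ 143 kN (compressive)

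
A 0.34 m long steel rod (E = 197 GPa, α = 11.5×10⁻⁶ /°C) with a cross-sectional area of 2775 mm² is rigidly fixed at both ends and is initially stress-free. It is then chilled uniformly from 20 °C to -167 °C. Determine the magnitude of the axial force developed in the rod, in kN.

P ≈ 1180 kN (tensile)

The ends cannot move, so σ = EαΔT = 197×10³ × 11.5×10⁻⁶ × 187 = 423.6 MPa.
P = AEαΔT = 2775 × 197×10³ × 11.5×10⁻⁶ × 187 = 1176 kN (tensile).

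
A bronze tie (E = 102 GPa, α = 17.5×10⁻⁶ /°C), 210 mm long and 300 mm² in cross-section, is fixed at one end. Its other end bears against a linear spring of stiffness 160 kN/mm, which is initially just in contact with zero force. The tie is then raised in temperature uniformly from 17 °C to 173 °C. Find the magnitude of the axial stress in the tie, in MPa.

The unrestrained thermal change is αΔT L = 17.5×10⁻⁶ × 156 × 210 = 0.5733 mm.
Let P be the compressive force at the spring. The tie shortens elastically by PL/(AE) and the spring compresses by P/k; together these equal δ_free.
P [ L/(AE) + 1/k ] = δ_free → P [ 210/(300×102×10³) + 1/(160×10³) ] = 0.5733.
P = 0.5733 / 1.311×10⁻⁵ = 43720 N.
σ = P/A = 43720/300 = 145.7 MPa.

σ ≈ 146 MPa (compressive)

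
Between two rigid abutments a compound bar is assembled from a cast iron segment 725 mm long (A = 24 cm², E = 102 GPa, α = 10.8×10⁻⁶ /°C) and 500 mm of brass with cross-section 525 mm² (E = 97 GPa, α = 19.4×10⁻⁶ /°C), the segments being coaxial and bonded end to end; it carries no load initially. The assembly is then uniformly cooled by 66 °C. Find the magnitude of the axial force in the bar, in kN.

P ≈ 90.5 kN (tensile)

If the supports were absent, the total length change would be Σ αᵢΔT Lᵢ = 10.8×10⁻⁶×66×725 + 19.4×10⁻⁶×66×500 = 1.157 mm.
The rigid supports impose zero overall length change; the single axial force P common to all segments must satisfy P Σ Lᵢ/(AᵢEᵢ) = δ_free.
The series flexibility is Σ Lᵢ/(AᵢEᵢ) = 725/(2400×102×10³) + 500/(525×97×10³) = 1.278×10⁻⁵ mm/N.
Hence P = δ_free / Σ(L/AE) = 1.157/1.278×10⁻⁵ = 90.53 kN (tensile).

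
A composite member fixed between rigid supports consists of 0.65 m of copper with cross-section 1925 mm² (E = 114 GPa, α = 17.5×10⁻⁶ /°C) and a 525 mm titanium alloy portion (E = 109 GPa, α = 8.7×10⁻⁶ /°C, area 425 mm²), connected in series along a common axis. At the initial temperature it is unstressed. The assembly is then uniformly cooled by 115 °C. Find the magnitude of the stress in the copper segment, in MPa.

σ ≈ 66.6 MPa (tensile)

Free thermal contraction of the whole bar: Σ αᵢΔT Lᵢ = 17.5×10⁻⁶×115×650 + 8.7×10⁻⁶×115×525 = 1.833 mm.
The rigid supports impose zero overall length change; the single axial force P common to all segments must satisfy P Σ Lᵢ/(AᵢEᵢ) = δ_free.
Σ Lᵢ/(AᵢEᵢ) = 650/(1925×114×10³) + 525/(425×109×10³) = 1.429×10⁻⁵ mm/N.
P = 1.833 / 1.429×10⁻⁵ = 128300 N = 128.3 kN, tensile.
σ_{copper} = P / A = 128300 / 1925 = 66.63 MPa.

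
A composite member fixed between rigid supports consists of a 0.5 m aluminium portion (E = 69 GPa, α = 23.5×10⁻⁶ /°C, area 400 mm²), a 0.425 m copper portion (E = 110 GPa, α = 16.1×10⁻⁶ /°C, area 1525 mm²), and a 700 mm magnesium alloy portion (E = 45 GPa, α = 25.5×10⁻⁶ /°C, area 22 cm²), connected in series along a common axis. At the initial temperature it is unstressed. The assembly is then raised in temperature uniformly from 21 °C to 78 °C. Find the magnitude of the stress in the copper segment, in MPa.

σ ≈ 49.1 MPa (compressive)

With the walls removed the bar would change length by δ_free = Σ αᵢΔT Lᵢ = 23.5×10⁻⁶×57×500 + 16.1×10⁻⁶×57×425 + 25.5×10⁻⁶×57×700 = 2.077 mm.
The walls prevent any net length change, so an axial force P (same in every segment) develops. Compatibility: P · Σ Lᵢ/(AᵢEᵢ) = δ_free.
The series flexibility is Σ Lᵢ/(AᵢEᵢ) = 500/(400×69×10³) + 425/(1525×110×10³) + 700/(2200×45×10³) = 2.772×10⁻⁵ mm/N.
P = 2.077 / 2.772×10⁻⁵ = 74940 N = 74.94 kN, compressive.
σ_{copper} = P / A = 74940 / 1525 = 49.14 MPa.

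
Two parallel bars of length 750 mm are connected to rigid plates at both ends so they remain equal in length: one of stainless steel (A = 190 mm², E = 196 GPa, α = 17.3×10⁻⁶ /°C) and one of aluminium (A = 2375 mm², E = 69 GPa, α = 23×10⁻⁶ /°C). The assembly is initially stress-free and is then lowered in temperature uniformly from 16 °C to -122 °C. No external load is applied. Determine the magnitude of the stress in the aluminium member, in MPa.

The aluminium has the larger α, so on cooling it would change length more than the stainless steel if both were free. The rigid plates force a common final length, so the aluminium is put into tension and the stainless steel into compression, with equal and opposite forces P (no external load).
Compatibility of the two members (thermal + elastic change equal): (α₁ − α₂)ΔT = P·[1/(A₁E₁) + 1/(A₂E₂)].
|α₁ − α₂|·ΔT = 5.7×10⁻⁶ × 138 = 0.0007866.
1/(A₁E₁) + 1/(A₂E₂) = 1/(190×196×10³) + 1/(2375×69×10³) = 3.296×10⁻⁸ N⁻¹.
So P = 0.0007866 / 3.296×10⁻⁸ = 23.87 kN.
σ_{aluminium} = P/A₂ = 23870/2375 = 10.05 MPa, tensile.

σ ≈ 10.1 MPa (tensile)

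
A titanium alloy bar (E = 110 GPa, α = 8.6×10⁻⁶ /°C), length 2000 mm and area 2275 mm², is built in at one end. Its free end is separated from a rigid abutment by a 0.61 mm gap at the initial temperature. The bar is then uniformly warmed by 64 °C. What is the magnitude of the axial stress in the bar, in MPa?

If the wall were absent the bar would grow by αΔT L = 8.6×10⁻⁶ × 64 × 2000 = 1.101 mm.
After closing the 0.61 mm clearance, 1.101 − 0.61 = 0.4908 mm of expansion remains to be suppressed by the wall.
Compatibility: PL/(AE) = 0.4908 mm, so σ = P/A = E × (0.4908/2000) = 26.99 MPa.

σ ≈ 27 MPa (compressive)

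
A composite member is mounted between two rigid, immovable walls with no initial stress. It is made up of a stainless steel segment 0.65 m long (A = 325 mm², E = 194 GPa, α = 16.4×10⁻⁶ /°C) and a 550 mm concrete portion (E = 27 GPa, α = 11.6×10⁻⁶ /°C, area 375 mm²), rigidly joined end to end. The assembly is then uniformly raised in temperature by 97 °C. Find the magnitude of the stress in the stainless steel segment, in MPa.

σ ≈ 78.7 MPa (compressive)

With the walls removed the bar would change length by δ_free = Σ αᵢΔT Lᵢ = 16.4×10⁻⁶×97×650 + 11.6×10⁻⁶×97×550 = 1.653 mm.
Since the ends are fixed, an axial force P builds up, equal in every segment, with P · Σ Lᵢ/(AᵢEᵢ) = δ_free.
The series flexibility is Σ Lᵢ/(AᵢEᵢ) = 650/(325×194×10³) + 550/(375×27×10³) = 6.463×10⁻⁵ mm/N.
So P = 1.653 / 6.463×10⁻⁵ = 25.57 kN, compressive.
σ_{stainless steel} = P / A = 25570 / 325 = 78.69 MPa.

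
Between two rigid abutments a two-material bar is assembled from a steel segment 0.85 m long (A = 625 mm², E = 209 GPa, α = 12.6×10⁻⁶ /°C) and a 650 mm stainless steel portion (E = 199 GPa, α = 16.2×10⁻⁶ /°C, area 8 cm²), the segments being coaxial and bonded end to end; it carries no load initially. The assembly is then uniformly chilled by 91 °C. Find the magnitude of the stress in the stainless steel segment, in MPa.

With the walls removed the bar would change length by δ_free = Σ αᵢΔT Lᵢ = 12.6×10⁻⁶×91×850 + 16.2×10⁻⁶×91×650 = 1.933 mm.
The rigid supports impose zero overall length change; the single axial force P common to all segments must satisfy P Σ Lᵢ/(AᵢEᵢ) = δ_free.
Σ Lᵢ/(AᵢEᵢ) = 850/(625×209×10³) + 650/(800×199×10³) = 1.059×10⁻⁵ mm/N.
Hence P = δ_free / Σ(L/AE) = 1.933/1.059×10⁻⁵ = 182.5 kN (tensile).
σ_{stainless steel} = P / A = 182500 / 800 = 228.1 MPa.

σ ≈ 228 MPa (tensile)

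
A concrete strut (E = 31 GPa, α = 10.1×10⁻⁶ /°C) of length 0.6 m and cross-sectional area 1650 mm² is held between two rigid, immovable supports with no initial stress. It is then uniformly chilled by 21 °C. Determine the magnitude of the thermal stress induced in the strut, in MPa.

σ ≈ 6.58 MPa (tensile)

Because both ends are immovable the net strain is zero, and the suppressed thermal strain is αΔT = 10.1×10⁻⁶ × 21 = 212.1×10⁻⁶.
The stress required to suppress this strain is σ = Eε = 31×10³ × 212.1×10⁻⁶ = 6.575 MPa, tensile since the strut is trying to contract.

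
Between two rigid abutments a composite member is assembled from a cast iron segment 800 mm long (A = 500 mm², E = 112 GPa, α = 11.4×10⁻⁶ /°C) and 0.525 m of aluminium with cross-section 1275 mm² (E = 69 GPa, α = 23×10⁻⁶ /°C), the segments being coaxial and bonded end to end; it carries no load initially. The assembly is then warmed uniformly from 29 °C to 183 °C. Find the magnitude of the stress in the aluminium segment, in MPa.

If the supports were absent, the total length change would be Σ αᵢΔT Lᵢ = 11.4×10⁻⁶×154×800 + 23×10⁻⁶×154×525 = 3.264 mm.
Since the ends are fixed, an axial force P builds up, equal in every segment, with P · Σ Lᵢ/(AᵢEᵢ) = δ_free.
The series flexibility is Σ Lᵢ/(AᵢEᵢ) = 800/(500×112×10³) + 525/(1275×69×10³) = 2.025×10⁻⁵ mm/N.
Hence P = δ_free / Σ(L/AE) = 3.264/2.025×10⁻⁵ = 161.2 kN (compressive).
σ_{aluminium} = P / A = 161200 / 1275 = 126.4 MPa.

σ ≈ 126 MPa (compressive)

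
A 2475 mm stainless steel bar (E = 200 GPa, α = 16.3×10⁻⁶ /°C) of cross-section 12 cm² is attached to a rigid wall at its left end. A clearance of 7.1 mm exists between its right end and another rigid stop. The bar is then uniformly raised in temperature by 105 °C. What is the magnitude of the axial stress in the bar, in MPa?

Free thermal elongation = αΔT L = 16.3×10⁻⁶ × 105 × 2475 = 4.236 mm.
Since δ_free = 4.24 mm is less than the 7.1 mm gap, the bar never touches the wall. No axial force develops.

σ ≈ 0 MPa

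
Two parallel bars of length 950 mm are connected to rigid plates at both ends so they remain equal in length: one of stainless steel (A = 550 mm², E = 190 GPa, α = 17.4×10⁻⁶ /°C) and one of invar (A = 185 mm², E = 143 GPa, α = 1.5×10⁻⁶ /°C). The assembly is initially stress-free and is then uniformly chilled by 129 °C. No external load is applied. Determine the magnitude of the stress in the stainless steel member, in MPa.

σ ≈ 78.7 MPa (tensile)

Equilibrium of a rigid end plate with no external load gives equal and opposite internal forces ±P in the two members. Since α_{stainless steel} > α_{invar}, cooling drives the stainless steel into tension and the invar into compression.
Setting the final lengths equal and cancelling L: (α₁ − α₂)ΔT = P/(A₁E₁) + P/(A₂E₂).
|α₁ − α₂|·ΔT = 15.9×10⁻⁶ × 129 = 0.002051.
1/(A₁E₁) + 1/(A₂E₂) = 1/(550×190×10³) + 1/(185×143×10³) = 4.737×10⁻⁸ N⁻¹.
P = 0.002051 / 4.737×10⁻⁸ = 43300 N = 43.3 kN.
σ_{stainless steel} = P/A₁ = 43300/550 = 78.73 MPa, tensile.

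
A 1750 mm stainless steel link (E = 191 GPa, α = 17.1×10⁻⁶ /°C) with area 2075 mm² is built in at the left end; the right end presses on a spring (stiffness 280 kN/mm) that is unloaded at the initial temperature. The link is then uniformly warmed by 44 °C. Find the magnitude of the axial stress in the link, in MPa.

σ ≈ 79.4 MPa (compressive)

If the spring were absent the link would lengthen by αΔT L = 17.1×10⁻⁶ × 44 × 1750 = 1.317 mm.
With a force P in the spring, the elastic change of the link is PL/(AE) and that of the spring is P/k; compatibility requires their sum to equal δ_free.
P [ L/(AE) + 1/k ] = δ_free → P [ 1750/(2075×191×10³) + 1/(280×10³) ] = 1.317.
P = 1.317 / 7.987×10⁻⁶ = 164900 N.
σ = P/A = 164900/2075 = 79.45 MPa.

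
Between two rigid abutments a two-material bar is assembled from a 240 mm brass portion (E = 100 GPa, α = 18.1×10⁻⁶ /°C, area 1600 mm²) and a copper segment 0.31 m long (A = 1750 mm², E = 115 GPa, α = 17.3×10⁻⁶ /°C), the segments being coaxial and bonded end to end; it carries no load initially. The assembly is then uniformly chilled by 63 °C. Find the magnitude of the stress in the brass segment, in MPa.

σ ≈ 126 MPa (tensile)

Free thermal contraction of the whole bar: Σ αᵢΔT Lᵢ = 18.1×10⁻⁶×63×240 + 17.3×10⁻⁶×63×310 = 0.6115 mm.
Since the ends are fixed, an axial force P builds up, equal in every segment, with P · Σ Lᵢ/(AᵢEᵢ) = δ_free.
The series flexibility is Σ Lᵢ/(AᵢEᵢ) = 240/(1600×100×10³) + 310/(1750×115×10³) = 3.04×10⁻⁶ mm/N.
Hence P = δ_free / Σ(L/AE) = 0.6115/3.04×10⁻⁶ = 201.1 kN (tensile).
σ_{brass} = P / A = 201100 / 1600 = 125.7 MPa.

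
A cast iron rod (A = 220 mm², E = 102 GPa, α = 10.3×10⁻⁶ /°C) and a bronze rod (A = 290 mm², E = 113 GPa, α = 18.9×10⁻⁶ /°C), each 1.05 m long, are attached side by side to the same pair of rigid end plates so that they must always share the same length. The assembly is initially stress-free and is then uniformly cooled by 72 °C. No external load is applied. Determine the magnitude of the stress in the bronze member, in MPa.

σ ≈ 28.4 MPa (tensile)

Equilibrium of a rigid end plate with no external load gives equal and opposite internal forces ±P in the two members. Since α_{bronze} > α_{cast iron}, cooling drives the bronze into tension and the cast iron into compression.
Setting the final lengths equal and cancelling L: (α₁ − α₂)ΔT = P/(A₁E₁) + P/(A₂E₂).
|α₁ − α₂|·ΔT = 8.6×10⁻⁶ × 72 = 0.0006192.
1/(A₁E₁) + 1/(A₂E₂) = 1/(220×102×10³) + 1/(290×113×10³) = 7.508×10⁻⁸ N⁻¹.
P = 0.0006192 / 7.508×10⁻⁸ = 8247 N = 8.247 kN.
σ_{bronze} = P/A₂ = 8247/290 = 28.44 MPa, tensile.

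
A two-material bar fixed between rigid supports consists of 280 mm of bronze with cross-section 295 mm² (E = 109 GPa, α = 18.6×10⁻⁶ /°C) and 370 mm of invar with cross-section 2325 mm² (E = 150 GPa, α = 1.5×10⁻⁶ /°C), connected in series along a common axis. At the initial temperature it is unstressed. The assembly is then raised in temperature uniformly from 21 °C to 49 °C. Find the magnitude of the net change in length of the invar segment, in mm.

With the walls removed the bar would change length by δ_free = Σ αᵢΔT Lᵢ = 18.6×10⁻⁶×28×280 + 1.5×10⁻⁶×28×370 = 0.1614 mm.
The rigid supports impose zero overall length change; the single axial force P common to all segments must satisfy P Σ Lᵢ/(AᵢEᵢ) = δ_free.
Σ Lᵢ/(AᵢEᵢ) = 280/(295×109×10³) + 370/(2325×150×10³) = 9.769×10⁻⁶ mm/N.
P = 0.1614 / 9.769×10⁻⁶ = 16520 N = 16.52 kN, compressive.
For the invar segment, free thermal change = 1.5×10⁻⁶×28×370 = 0.01554 mm and elastic change from P = 16520×370/(2325×150×10³) = 0.01752 mm; these oppose, so the net change is 0.00198 mm (segment shortens).

|ΔL| ≈ 0.00198 mm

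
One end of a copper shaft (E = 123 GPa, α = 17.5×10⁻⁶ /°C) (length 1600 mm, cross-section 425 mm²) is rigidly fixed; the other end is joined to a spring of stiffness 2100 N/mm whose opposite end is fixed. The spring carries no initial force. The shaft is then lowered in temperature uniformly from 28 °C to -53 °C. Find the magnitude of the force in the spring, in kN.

P ≈ 4.48 kN

The unrestrained thermal change is αΔT L = 17.5×10⁻⁶ × 81 × 1600 = 2.268 mm.
Let P be the tensile force in the spring. The shaft extends elastically by PL/(AE) and the spring stretches by P/k; together these equal δ_free.
P [ L/(AE) + 1/k ] = δ_free → P [ 1600/(425×123×10³) + 1/(2100) ] = 2.268.
P = 2.268 / 0.0005068 = 4475 N.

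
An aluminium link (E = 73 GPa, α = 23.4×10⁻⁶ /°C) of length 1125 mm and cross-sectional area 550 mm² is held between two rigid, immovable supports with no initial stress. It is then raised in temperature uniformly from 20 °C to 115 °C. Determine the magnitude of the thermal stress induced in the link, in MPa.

σ ≈ 162 MPa (compressive)

Because both ends are immovable the net strain is zero, and the suppressed thermal strain is αΔT = 23.4×10⁻⁶ × 95 = 2223×10⁻⁶.
σ = EαΔT = 73×10³ × 23.4×10⁻⁶ × 95 = 162.3 MPa (compressive; the link is trying to expand).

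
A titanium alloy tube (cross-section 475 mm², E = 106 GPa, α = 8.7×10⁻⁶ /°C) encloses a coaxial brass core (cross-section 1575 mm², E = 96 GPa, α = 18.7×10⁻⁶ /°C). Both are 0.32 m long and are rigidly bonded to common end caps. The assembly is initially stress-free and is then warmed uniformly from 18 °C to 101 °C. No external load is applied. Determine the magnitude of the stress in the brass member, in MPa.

The brass has the larger α, so on heating it would change length more than the titanium alloy if both were free. The rigid plates force a common final length, so the brass is put into compression and the titanium alloy into tension, with equal and opposite forces P (no external load).
Compatibility of the two members (thermal + elastic change equal): (α₁ − α₂)ΔT = P·[1/(A₁E₁) + 1/(A₂E₂)].
|α₁ − α₂|·ΔT = 10×10⁻⁶ × 83 = 0.00083.
1/(A₁E₁) + 1/(A₂E₂) = 1/(475×106×10³) + 1/(1575×96×10³) = 2.647×10⁻⁸ N⁻¹.
So P = 0.00083 / 2.647×10⁻⁸ = 31.35 kN.
σ_{brass} = P/A₂ = 31350/1575 = 19.91 MPa, compressive.

σ ≈ 19.9 MPa (compressive)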